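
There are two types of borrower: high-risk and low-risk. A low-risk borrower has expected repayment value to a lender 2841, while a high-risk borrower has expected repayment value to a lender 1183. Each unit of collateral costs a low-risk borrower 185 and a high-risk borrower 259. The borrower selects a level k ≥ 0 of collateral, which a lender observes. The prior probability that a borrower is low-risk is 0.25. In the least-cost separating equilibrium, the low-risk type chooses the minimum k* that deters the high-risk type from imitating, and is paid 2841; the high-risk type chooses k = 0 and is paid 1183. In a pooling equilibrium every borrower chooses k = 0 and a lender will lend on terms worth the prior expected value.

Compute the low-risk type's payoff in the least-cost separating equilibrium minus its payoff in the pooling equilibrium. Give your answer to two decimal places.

Least-cost separating signal: k* solves 1183 = 2841 − 259·k*, so k* = (2841 − 1183)/259 ≈ 6.4015.
Low-risk type's separating payoff: 2841 − 185 × k* = 2841 − 185 × (2841 − 1183)/259 = 2841 − 306730/259 ≈ 1656.7143.
Pooling payoff: 0.25 × 2841 + 0.75 × 1183 = 1597.5.
Difference: 1656.7143 − 1597.5 = 59.2143, i.e. 59.21 to two decimal places.
The low-risk type prefers to separate.

59.21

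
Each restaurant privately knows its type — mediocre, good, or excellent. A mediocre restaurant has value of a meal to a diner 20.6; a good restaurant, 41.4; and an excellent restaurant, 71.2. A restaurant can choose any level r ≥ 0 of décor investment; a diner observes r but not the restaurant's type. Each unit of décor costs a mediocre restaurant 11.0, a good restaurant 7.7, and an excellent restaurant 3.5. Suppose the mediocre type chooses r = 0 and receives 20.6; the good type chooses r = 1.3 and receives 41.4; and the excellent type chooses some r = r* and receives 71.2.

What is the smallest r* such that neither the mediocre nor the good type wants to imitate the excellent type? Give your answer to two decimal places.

Mediocre type (on-path payoff 20.6) won't mimic when 20.6 ≥ 71.2 − 11.0·r*, i.e. r* ≥ 4.60.
Good type (on-path payoff 41.4 − 7.7×1.3 = 31.39) won't mimic when 31.39 ≥ 71.2 − 7.7·r*, i.e. r* ≥ 5.17.
Both must hold, so r* = max(4.60, 5.17) = 5.17. The good type's constraint binds.

5.17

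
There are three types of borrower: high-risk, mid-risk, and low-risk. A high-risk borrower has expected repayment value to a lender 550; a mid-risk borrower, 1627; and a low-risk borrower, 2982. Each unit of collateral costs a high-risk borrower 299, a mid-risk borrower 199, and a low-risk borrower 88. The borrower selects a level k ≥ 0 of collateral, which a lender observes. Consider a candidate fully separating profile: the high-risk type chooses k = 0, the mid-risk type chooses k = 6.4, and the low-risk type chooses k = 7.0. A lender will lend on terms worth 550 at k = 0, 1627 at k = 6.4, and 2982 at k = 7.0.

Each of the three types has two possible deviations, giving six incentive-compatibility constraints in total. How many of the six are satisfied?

3

High-risk (own payoff 550): to k=6.4 gives 1627 − 299×6.4 = -286.6 → no gain ✓; to k=7.0 gives 2982 − 299×7.0 = 889 → profitable ✗.
Low-risk (own payoff 2982 − 88×7.0 = 2366): to k=0 gives 550 → no gain ✓; to k=6.4 gives 1627 − 88×6.4 = 1063.8 → no gain ✓.
Mid-risk (own payoff 1627 − 199×6.4 = 353.4): to k=0 gives 550 → profitable ✗; to k=7.0 gives 2982 − 199×7.0 = 1589 → profitable ✗.
3 of the 6 constraints hold; not an equilibrium.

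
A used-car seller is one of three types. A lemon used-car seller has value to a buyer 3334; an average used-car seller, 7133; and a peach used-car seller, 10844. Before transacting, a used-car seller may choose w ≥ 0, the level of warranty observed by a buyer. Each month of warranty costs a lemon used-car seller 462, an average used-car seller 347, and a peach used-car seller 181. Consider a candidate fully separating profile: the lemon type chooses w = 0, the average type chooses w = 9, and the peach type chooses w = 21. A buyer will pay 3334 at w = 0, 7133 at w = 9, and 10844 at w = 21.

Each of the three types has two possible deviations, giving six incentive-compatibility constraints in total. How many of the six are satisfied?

Average (own payoff 7133 − 347×9 = 4010): to w=0 gives 3334 → no gain ✓; to w=21 gives 10844 − 347×21 = 3557 → no gain ✓.
Lemon (own payoff 3334): to w=9 gives 7133 − 462×9 = 2975 → no gain ✓; to w=21 gives 10844 − 462×21 = 1142 → no gain ✓.
Peach (own payoff 10844 − 181×21 = 7043): to w=0 gives 3334 → no gain ✓; to w=9 gives 7133 − 181×9 = 5504 → no gain ✓.
6 of the 6 constraints hold; this profile is a separating equilibrium.

6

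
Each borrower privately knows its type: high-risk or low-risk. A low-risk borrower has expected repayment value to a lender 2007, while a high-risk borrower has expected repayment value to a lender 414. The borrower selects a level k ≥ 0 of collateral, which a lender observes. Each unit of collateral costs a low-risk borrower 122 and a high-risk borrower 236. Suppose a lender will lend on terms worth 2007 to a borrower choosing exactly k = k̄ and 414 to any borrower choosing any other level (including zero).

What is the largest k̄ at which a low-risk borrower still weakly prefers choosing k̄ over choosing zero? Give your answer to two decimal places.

13.06

Choosing k̄ yields the low-risk type 2007 − 122·k̄; choosing zero yields 414.
The low-risk type is indifferent at 2007 − 122·k̄ = 414, i.e. k̄ = (2007 − 414) / 122 ≈ 13.06.
For any k̄ above 13.06 the low-risk type would rather pool at zero, so separation collapses.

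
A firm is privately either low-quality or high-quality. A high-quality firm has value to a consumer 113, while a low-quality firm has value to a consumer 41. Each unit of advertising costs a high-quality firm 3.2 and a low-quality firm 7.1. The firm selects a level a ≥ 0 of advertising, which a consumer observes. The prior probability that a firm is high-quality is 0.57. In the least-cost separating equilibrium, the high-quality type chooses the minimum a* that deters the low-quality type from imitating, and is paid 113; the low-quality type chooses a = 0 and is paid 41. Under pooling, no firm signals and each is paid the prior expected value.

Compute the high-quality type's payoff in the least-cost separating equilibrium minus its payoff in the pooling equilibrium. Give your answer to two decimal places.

-1.49

Least-cost separating signal: a* solves 41 = 113 − 7.1·a*, so a* = (113 − 41)/7.1 ≈ 10.1408.
High-quality type's separating payoff: 113 − 3.2 × a* = 113 − 3.2 × (113 − 41)/7.1 = 113 − 230.4/7.1 ≈ 80.5493.
Pooling payoff: 0.57 × 113 + 0.43 × 41 = 82.04.
Difference: 80.5493 − 82.04 = -1.4907, i.e. -1.49 to two decimal places.
The high-quality type would prefer the pooling outcome.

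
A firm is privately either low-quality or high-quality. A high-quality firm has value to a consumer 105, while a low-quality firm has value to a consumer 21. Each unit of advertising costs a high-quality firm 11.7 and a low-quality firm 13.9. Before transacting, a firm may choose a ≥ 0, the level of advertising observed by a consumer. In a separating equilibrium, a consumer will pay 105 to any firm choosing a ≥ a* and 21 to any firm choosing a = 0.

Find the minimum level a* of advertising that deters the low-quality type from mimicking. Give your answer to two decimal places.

A low-quality firm choosing a = 0 receives 21.
Imitating at a* instead would pay 105 at cost 13.9·a*, netting 105 − 13.9·a*.
Indifference: 21 = 105 − 13.9·a*, so a* = (105 − 21) / 13.9 ≈ 6.04.
This is the low-quality type's binding incentive-compatibility constraint; any a ≥ 6.04 sustains separation on that side.

6.04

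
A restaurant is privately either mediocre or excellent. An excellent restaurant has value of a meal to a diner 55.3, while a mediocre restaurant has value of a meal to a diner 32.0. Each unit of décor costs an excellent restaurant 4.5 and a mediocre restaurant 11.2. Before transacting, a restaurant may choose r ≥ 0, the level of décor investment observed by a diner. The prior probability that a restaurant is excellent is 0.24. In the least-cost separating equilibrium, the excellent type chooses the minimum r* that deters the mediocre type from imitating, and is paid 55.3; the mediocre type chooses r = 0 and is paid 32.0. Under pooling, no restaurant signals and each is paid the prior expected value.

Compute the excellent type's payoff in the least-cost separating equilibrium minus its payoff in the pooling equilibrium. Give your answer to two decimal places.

8.35

Least-cost separating signal: r* solves 32.0 = 55.3 − 11.2·r*, so r* = (55.3 − 32.0)/11.2 ≈ 2.0804.
Excellent type's separating payoff: 55.3 − 4.5 × r* = 55.3 − 4.5 × (55.3 − 32.0)/11.2 = 55.3 − 104.85/11.2 ≈ 45.9384.
Pooling payoff: 0.24 × 55.3 + 0.76 × 32.0 = 37.592.
Difference: 45.9384 − 37.592 = 8.3464, i.e. 8.35 to two decimal places.
The excellent type prefers to separate.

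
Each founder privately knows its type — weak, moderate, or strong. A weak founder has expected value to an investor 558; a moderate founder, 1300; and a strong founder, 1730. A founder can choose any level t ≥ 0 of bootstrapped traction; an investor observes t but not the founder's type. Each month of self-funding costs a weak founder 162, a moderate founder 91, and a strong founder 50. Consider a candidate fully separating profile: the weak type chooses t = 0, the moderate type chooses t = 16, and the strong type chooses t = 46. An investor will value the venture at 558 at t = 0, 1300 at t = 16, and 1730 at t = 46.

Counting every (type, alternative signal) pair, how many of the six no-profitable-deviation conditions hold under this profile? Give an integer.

Strong (own payoff 1730 − 50×46 = -570): to t=0 gives 558 → profitable ✗; to t=16 gives 1300 − 50×16 = 500 → profitable ✗.
Moderate (own payoff 1300 − 91×16 = -156): to t=0 gives 558 → profitable ✗; to t=46 gives 1730 − 91×46 = -2456 → no gain ✓.
Weak (own payoff 558): to t=16 gives 1300 − 162×16 = -1292 → no gain ✓; to t=46 gives 1730 − 162×46 = -5722 → no gain ✓.
3 of the 6 constraints hold; not an equilibrium.

3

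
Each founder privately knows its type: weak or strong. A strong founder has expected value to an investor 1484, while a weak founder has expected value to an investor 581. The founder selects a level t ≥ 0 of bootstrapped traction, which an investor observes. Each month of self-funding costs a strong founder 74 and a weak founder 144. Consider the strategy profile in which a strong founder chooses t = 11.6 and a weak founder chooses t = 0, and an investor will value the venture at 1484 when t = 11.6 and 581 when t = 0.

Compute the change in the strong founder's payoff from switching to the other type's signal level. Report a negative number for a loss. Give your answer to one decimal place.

Playing t = 11.6 the strong founder receives 1484 − 74 × 11.6 = 625.6.
Deviating to t = 0 yields 581 instead.
Gain from deviating: 581 − 625.6 = -44.6.
The gain is negative, so the strong type's incentive-compatibility constraint is satisfied.

-44.6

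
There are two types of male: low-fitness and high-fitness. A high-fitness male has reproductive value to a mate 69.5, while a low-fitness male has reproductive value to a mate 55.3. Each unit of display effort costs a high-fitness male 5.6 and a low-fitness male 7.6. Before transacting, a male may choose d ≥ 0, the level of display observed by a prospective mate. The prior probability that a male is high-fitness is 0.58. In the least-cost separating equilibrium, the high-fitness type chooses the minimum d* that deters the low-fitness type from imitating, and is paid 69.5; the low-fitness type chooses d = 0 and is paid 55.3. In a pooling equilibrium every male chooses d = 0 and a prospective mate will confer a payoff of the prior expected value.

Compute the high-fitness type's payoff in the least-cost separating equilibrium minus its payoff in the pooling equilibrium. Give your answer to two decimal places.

-4.50

Least-cost separating signal: d* solves 55.3 = 69.5 − 7.6·d*, so d* = (69.5 − 55.3)/7.6 ≈ 1.8684.
High-fitness type's separating payoff: 69.5 − 5.6 × d* = 69.5 − 5.6 × (69.5 − 55.3)/7.6 = 69.5 − 79.52/7.6 ≈ 59.0368.
Pooling payoff: 0.58 × 69.5 + 0.42 × 55.3 = 63.536.
Difference: 59.0368 − 63.536 = -4.4992, i.e. -4.50 to two decimal places.
The high-fitness type would prefer the pooling outcome.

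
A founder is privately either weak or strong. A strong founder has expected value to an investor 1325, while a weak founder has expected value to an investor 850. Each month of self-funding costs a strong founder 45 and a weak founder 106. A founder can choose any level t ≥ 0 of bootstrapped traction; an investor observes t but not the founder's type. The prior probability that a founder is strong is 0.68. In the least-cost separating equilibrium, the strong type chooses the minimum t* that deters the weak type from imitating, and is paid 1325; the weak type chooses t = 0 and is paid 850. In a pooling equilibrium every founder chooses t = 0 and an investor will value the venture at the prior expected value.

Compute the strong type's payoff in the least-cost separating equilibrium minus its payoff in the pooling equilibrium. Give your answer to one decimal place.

-49.7

Least-cost separating signal: t* solves 850 = 1325 − 106·t*, so t* = (1325 − 850)/106 ≈ 4.4811.
Strong type's separating payoff: 1325 − 45 × t* = 1325 − 45 × (1325 − 850)/106 = 1325 − 21375/106 ≈ 1123.349.
Pooling payoff: 0.68 × 1325 + 0.32 × 850 = 1173.
Difference: 1123.349 − 1173 = -49.651, i.e. -49.7 to one decimal place.
The strong type would prefer the pooling outcome.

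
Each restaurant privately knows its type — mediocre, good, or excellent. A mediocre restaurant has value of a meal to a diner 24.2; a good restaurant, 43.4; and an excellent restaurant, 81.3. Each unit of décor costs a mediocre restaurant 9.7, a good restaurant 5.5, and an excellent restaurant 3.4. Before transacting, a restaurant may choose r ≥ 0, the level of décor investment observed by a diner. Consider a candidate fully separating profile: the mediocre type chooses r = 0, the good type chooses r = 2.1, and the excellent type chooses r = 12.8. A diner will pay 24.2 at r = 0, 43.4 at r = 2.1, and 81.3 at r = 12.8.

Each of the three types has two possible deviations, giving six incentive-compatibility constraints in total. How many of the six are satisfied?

Mediocre (own payoff 24.2): to r=2.1 gives 43.4 − 9.7×2.1 = 23.03 → no gain ✓; to r=12.8 gives 81.3 − 9.7×12.8 = -42.86 → no gain ✓.
Excellent (own payoff 81.3 − 3.4×12.8 = 37.78): to r=0 gives 24.2 → no gain ✓; to r=2.1 gives 43.4 − 3.4×2.1 = 36.26 → no gain ✓.
Good (own payoff 43.4 − 5.5×2.1 = 31.85): to r=0 gives 24.2 → no gain ✓; to r=12.8 gives 81.3 − 5.5×12.8 = 10.9 → no gain ✓.
6 of the 6 constraints hold; this profile is a separating equilibrium.

6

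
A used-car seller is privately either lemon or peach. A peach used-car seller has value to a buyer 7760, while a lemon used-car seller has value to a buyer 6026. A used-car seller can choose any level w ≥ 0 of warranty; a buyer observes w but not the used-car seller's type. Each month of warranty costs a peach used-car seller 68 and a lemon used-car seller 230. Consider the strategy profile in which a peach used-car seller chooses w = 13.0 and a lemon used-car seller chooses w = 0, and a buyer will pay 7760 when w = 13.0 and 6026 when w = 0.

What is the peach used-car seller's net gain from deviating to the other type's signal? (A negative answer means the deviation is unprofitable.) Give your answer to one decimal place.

-850.0

Playing w = 13.0 the peach used-car seller receives 7760 − 68 × 13.0 = 6876.
Deviating to w = 0 yields 6026 instead.
Gain from deviating: 6026 − 6876 = -850.0.
The gain is negative, so the peach type's incentive-compatibility constraint is satisfied.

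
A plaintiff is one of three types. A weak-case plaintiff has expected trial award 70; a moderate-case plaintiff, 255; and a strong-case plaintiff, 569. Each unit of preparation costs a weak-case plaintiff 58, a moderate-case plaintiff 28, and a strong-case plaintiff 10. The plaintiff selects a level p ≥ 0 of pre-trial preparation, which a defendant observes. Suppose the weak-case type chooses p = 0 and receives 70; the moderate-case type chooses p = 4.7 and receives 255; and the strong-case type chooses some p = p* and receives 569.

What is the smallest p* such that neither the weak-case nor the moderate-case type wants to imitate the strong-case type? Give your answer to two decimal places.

Moderate-case type (on-path payoff 255 − 28×4.7 = 123.4) won't mimic when 123.4 ≥ 569 − 28·p*, i.e. p* ≥ 15.91.
Weak-case type (on-path payoff 70) won't mimic when 70 ≥ 569 − 58·p*, i.e. p* ≥ 8.60.
Both must hold, so p* = max(8.60, 15.91) = 15.91. The moderate-case type's constraint binds.

15.91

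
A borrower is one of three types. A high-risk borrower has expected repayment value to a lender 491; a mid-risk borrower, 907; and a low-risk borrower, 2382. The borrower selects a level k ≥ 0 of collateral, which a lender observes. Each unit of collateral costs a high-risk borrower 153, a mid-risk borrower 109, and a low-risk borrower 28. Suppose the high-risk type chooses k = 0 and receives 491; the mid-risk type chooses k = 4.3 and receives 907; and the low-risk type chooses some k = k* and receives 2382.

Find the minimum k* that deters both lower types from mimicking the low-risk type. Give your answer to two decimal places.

Mid-risk type (on-path payoff 907 − 109×4.3 = 438.3) won't mimic when 438.3 ≥ 2382 − 109·k*, i.e. k* ≥ 17.83.
High-risk type (on-path payoff 491) won't mimic when 491 ≥ 2382 − 153·k*, i.e. k* ≥ 12.36.
Both must hold, so k* = max(12.36, 17.83) = 17.83. The mid-risk type's constraint binds.

17.83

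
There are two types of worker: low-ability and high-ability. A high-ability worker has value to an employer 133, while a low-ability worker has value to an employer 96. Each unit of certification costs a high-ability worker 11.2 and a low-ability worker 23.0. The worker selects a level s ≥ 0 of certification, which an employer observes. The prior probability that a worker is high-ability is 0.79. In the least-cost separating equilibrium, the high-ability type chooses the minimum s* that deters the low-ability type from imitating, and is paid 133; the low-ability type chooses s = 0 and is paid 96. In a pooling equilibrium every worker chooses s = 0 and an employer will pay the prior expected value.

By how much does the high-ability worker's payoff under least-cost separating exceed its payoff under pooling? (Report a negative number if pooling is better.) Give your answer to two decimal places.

-10.25

Least-cost separating signal: s* solves 96 = 133 − 23.0·s*, so s* = (133 − 96)/23.0 ≈ 1.6087.
High-ability type's separating payoff: 133 − 11.2 × s* = 133 − 11.2 × (133 − 96)/23.0 = 133 − 414.4/23.0 ≈ 114.9826.
Pooling payoff: 0.79 × 133 + 0.21 × 96 = 125.23.
Difference: 114.9826 − 125.23 = -10.2474, i.e. -10.25 to two decimal places.
The high-ability type would prefer the pooling outcome.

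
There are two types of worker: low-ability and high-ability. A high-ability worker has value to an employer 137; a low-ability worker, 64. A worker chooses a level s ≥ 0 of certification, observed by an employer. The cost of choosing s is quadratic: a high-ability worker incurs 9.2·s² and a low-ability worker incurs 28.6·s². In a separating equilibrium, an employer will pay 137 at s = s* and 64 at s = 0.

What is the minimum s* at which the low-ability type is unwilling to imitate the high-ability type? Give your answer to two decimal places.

The low-ability type at s = 0 receives 64; imitating at s* yields 137 − 28.6·s*².
Indifference: 64 = 137 − 28.6·s*², so s*² = (137 − 64) / 28.6 ≈ 2.5524.
s* = √2.5524 ≈ 1.60.

1.60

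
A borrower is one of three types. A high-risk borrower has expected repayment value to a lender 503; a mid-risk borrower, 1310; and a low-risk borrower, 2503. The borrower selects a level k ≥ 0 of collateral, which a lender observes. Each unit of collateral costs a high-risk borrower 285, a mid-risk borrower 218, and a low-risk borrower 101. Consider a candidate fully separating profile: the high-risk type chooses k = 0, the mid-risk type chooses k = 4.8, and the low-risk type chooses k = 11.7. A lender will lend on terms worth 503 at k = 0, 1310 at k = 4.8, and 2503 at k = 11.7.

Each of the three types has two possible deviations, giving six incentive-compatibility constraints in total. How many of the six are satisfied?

5

Mid-risk (own payoff 1310 − 218×4.8 = 263.6): to k=0 gives 503 → profitable ✗; to k=11.7 gives 2503 − 218×11.7 = -47.6 → no gain ✓.
Low-risk (own payoff 2503 − 101×11.7 = 1321.3): to k=0 gives 503 → no gain ✓; to k=4.8 gives 1310 − 101×4.8 = 825.2 → no gain ✓.
High-risk (own payoff 503): to k=4.8 gives 1310 − 285×4.8 = -58 → no gain ✓; to k=11.7 gives 2503 − 285×11.7 = -831.5 → no gain ✓.
5 of the 6 constraints hold; not an equilibrium.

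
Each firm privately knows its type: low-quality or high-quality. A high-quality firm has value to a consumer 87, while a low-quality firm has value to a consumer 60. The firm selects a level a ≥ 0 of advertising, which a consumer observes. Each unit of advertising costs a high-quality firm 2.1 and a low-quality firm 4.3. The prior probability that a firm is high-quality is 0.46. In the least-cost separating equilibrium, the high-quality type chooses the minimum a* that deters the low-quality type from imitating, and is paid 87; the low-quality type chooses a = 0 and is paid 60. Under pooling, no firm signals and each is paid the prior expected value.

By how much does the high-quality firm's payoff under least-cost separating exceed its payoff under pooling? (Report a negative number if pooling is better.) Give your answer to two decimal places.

1.39

Least-cost separating signal: a* solves 60 = 87 − 4.3·a*, so a* = (87 − 60)/4.3 ≈ 6.2791.
High-quality type's separating payoff: 87 − 2.1 × a* = 87 − 2.1 × (87 − 60)/4.3 = 87 − 56.7/4.3 ≈ 73.8140.
Pooling payoff: 0.46 × 87 + 0.54 × 60 = 72.42.
Difference: 73.8140 − 72.42 = 1.394, i.e. 1.39 to two decimal places.
The high-quality type prefers to separate.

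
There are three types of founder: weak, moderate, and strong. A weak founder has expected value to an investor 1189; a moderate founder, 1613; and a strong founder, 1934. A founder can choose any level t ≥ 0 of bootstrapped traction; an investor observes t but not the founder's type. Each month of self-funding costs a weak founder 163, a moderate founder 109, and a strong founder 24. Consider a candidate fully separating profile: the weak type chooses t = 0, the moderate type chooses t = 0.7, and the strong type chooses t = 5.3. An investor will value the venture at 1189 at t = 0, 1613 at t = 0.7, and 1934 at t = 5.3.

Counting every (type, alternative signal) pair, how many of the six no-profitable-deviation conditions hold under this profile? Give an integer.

Moderate (own payoff 1613 − 109×0.7 = 1536.7): to t=0 gives 1189 → no gain ✓; to t=5.3 gives 1934 − 109×5.3 = 1356.3 → no gain ✓.
Weak (own payoff 1189): to t=0.7 gives 1613 − 163×0.7 = 1498.9 → profitable ✗; to t=5.3 gives 1934 − 163×5.3 = 1070.1 → no gain ✓.
Strong (own payoff 1934 − 24×5.3 = 1806.8): to t=0 gives 1189 → no gain ✓; to t=0.7 gives 1613 − 24×0.7 = 1596.2 → no gain ✓.
5 of the 6 constraints hold; not an equilibrium.

5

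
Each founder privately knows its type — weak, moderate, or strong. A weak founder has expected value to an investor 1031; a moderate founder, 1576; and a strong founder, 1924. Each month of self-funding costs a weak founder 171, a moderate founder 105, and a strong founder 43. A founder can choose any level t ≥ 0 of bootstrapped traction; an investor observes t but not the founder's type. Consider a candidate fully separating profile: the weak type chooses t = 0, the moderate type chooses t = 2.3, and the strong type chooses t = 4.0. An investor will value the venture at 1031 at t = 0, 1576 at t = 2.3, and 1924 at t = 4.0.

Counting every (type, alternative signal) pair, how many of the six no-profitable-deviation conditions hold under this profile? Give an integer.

Moderate (own payoff 1576 − 105×2.3 = 1334.5): to t=0 gives 1031 → no gain ✓; to t=4.0 gives 1924 − 105×4.0 = 1504 → profitable ✗.
Strong (own payoff 1924 − 43×4.0 = 1752): to t=0 gives 1031 → no gain ✓; to t=2.3 gives 1576 − 43×2.3 = 1477.1 → no gain ✓.
Weak (own payoff 1031): to t=2.3 gives 1576 − 171×2.3 = 1182.7 → profitable ✗; to t=4.0 gives 1924 − 171×4.0 = 1240 → profitable ✗.
3 of the 6 constraints hold; not an equilibrium.

3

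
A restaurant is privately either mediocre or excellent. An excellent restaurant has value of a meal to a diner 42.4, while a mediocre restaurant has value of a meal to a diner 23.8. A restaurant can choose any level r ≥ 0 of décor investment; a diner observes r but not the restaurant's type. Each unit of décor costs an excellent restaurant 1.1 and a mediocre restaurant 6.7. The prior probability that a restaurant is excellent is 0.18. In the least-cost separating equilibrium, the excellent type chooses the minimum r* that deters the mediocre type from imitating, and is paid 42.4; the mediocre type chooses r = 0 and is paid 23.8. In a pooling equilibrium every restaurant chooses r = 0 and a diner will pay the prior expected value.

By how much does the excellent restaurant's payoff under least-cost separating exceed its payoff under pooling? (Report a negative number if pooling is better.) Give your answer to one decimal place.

12.2

Least-cost separating signal: r* solves 23.8 = 42.4 − 6.7·r*, so r* = (42.4 − 23.8)/6.7 ≈ 2.7761.
Excellent type's separating payoff: 42.4 − 1.1 × r* = 42.4 − 1.1 × (42.4 − 23.8)/6.7 = 42.4 − 20.46/6.7 ≈ 39.346.
Pooling payoff: 0.18 × 42.4 + 0.82 × 23.8 = 27.148.
Difference: 39.346 − 27.148 = 12.198, i.e. 12.2 to one decimal place.
The excellent type prefers to separate.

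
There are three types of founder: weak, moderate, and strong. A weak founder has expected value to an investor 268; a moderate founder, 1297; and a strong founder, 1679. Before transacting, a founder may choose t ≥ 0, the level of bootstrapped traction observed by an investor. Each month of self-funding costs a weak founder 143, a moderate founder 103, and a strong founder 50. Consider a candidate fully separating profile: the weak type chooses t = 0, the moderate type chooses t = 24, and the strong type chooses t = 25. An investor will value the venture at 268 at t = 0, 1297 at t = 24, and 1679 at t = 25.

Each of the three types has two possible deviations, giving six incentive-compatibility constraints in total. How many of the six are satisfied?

Weak (own payoff 268): to t=24 gives 1297 − 143×24 = -2135 → no gain ✓; to t=25 gives 1679 − 143×25 = -1896 → no gain ✓.
Strong (own payoff 1679 − 50×25 = 429): to t=0 gives 268 → no gain ✓; to t=24 gives 1297 − 50×24 = 97 → no gain ✓.
Moderate (own payoff 1297 − 103×24 = -1175): to t=0 gives 268 → profitable ✗; to t=25 gives 1679 − 103×25 = -896 → profitable ✗.
4 of the 6 constraints hold; not an equilibrium.

4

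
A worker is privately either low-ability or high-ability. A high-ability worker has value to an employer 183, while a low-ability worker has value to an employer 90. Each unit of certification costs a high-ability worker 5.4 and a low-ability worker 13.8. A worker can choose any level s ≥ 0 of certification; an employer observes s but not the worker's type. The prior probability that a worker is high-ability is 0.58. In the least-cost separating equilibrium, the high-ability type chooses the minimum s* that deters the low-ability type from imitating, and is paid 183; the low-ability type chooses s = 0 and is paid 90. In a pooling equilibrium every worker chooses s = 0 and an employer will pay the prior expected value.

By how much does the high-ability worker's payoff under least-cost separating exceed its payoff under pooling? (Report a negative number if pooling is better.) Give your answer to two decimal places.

2.67

Least-cost separating signal: s* solves 90 = 183 − 13.8·s*, so s* = (183 − 90)/13.8 ≈ 6.7391.
High-ability type's separating payoff: 183 − 5.4 × s* = 183 − 5.4 × (183 − 90)/13.8 = 183 − 502.2/13.8 ≈ 146.6087.
Pooling payoff: 0.58 × 183 + 0.42 × 90 = 143.94.
Difference: 146.6087 − 143.94 = 2.6687, i.e. 2.67 to two decimal places.
The high-ability type prefers to separate.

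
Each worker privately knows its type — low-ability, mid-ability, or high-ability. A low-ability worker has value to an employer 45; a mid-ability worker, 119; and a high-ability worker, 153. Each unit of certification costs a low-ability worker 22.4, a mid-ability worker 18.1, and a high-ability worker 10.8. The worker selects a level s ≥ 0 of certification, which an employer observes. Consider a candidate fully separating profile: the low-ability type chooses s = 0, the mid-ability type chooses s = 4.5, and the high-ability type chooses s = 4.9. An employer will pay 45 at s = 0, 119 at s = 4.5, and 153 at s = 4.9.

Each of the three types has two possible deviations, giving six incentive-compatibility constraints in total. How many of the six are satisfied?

4

Low-ability (own payoff 45): to s=4.5 gives 119 − 22.4×4.5 = 18.2 → no gain ✓; to s=4.9 gives 153 − 22.4×4.9 = 43.24 → no gain ✓.
Mid-ability (own payoff 119 − 18.1×4.5 = 37.55): to s=0 gives 45 → profitable ✗; to s=4.9 gives 153 − 18.1×4.9 = 64.31 → profitable ✗.
High-ability (own payoff 153 − 10.8×4.9 = 100.08): to s=0 gives 45 → no gain ✓; to s=4.5 gives 119 − 10.8×4.5 = 70.4 → no gain ✓.
4 of the 6 constraints hold; not an equilibrium.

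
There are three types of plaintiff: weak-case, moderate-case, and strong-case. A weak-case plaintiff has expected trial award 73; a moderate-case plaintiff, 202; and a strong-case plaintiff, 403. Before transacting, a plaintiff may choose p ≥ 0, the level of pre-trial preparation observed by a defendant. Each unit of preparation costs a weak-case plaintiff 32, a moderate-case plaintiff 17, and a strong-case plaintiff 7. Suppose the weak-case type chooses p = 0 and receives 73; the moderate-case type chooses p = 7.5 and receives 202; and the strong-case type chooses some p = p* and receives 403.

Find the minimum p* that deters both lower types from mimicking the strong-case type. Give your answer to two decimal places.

Moderate-case type (on-path payoff 202 − 17×7.5 = 74.5) won't mimic when 74.5 ≥ 403 − 17·p*, i.e. p* ≥ 19.32.
Weak-case type (on-path payoff 73) won't mimic when 73 ≥ 403 − 32·p*, i.e. p* ≥ 10.31.
Both must hold, so p* = max(10.31, 19.32) = 19.32. The moderate-case type's constraint binds.

19.32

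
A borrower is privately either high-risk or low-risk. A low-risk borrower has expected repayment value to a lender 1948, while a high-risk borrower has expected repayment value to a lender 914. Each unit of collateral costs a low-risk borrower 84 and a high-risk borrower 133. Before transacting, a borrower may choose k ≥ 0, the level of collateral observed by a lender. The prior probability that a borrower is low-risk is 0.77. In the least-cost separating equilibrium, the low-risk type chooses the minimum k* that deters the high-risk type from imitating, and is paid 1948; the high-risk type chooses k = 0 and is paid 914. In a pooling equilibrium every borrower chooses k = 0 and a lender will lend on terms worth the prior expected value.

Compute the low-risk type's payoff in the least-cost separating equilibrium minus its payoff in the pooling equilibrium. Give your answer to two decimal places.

Least-cost separating signal: k* solves 914 = 1948 − 133·k*, so k* = (1948 − 914)/133 ≈ 7.7744.
Low-risk type's separating payoff: 1948 − 84 × k* = 1948 − 84 × (1948 − 914)/133 = 1948 − 86856/133 ≈ 1294.9474.
Pooling payoff: 0.77 × 1948 + 0.23 × 914 = 1710.18.
Difference: 1294.9474 − 1710.18 = -415.2326, i.e. -415.23 to two decimal places.
The low-risk type would prefer the pooling outcome.

-415.23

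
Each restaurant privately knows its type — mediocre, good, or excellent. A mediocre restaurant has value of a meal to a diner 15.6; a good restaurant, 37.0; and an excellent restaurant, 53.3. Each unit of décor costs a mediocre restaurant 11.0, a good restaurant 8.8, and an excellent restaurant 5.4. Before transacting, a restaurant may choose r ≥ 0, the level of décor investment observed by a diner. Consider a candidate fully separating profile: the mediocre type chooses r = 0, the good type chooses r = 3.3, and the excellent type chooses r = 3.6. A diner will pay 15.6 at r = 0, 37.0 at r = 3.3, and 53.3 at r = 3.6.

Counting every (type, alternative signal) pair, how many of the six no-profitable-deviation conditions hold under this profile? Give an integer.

4

Good (own payoff 37.0 − 8.8×3.3 = 7.96): to r=0 gives 15.6 → profitable ✗; to r=3.6 gives 53.3 − 8.8×3.6 = 21.62 → profitable ✗.
Excellent (own payoff 53.3 − 5.4×3.6 = 33.86): to r=0 gives 15.6 → no gain ✓; to r=3.3 gives 37.0 − 5.4×3.3 = 19.18 → no gain ✓.
Mediocre (own payoff 15.6): to r=3.3 gives 37.0 − 11.0×3.3 = 0.7 → no gain ✓; to r=3.6 gives 53.3 − 11.0×3.6 = 13.7 → no gain ✓.
4 of the 6 constraints hold; not an equilibrium.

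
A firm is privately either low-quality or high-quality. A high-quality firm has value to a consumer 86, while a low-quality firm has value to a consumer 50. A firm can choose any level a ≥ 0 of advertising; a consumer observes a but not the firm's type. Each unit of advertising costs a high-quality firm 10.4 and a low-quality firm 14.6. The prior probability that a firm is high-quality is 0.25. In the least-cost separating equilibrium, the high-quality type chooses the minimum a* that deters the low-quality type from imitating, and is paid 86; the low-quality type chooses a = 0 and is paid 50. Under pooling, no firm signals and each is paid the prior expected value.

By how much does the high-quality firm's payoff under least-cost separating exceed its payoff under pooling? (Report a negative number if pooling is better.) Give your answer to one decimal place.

Least-cost separating signal: a* solves 50 = 86 − 14.6·a*, so a* = (86 − 50)/14.6 ≈ 2.4658.
High-quality type's separating payoff: 86 − 10.4 × a* = 86 − 10.4 × (86 − 50)/14.6 = 86 − 374.4/14.6 ≈ 60.356.
Pooling payoff: 0.25 × 86 + 0.75 × 50 = 59.
Difference: 60.356 − 59 = 1.356, i.e. 1.4 to one decimal place.
The high-quality type prefers to separate.

1.4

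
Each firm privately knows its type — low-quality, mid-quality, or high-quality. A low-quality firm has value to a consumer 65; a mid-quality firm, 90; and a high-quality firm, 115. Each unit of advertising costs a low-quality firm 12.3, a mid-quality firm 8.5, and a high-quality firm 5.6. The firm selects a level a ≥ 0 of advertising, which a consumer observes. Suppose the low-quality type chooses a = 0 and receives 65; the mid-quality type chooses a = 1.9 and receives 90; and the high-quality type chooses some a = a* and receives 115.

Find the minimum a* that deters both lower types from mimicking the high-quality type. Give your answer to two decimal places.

4.84

Low-quality type (on-path payoff 65) won't mimic when 65 ≥ 115 − 12.3·a*, i.e. a* ≥ 4.07.
Mid-quality type (on-path payoff 90 − 8.5×1.9 = 73.85) won't mimic when 73.85 ≥ 115 − 8.5·a*, i.e. a* ≥ 4.84.
Both must hold, so a* = max(4.07, 4.84) = 4.84. The mid-quality type's constraint binds.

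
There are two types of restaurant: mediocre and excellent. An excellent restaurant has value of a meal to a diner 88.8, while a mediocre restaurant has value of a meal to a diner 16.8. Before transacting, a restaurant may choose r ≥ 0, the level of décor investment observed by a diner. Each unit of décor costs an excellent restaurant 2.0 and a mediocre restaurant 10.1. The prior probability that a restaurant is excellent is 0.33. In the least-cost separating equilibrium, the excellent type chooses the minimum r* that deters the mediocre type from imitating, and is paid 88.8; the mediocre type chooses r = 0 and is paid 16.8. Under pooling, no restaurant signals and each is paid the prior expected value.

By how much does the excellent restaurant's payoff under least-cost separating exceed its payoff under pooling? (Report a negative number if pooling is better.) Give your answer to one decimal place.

Least-cost separating signal: r* solves 16.8 = 88.8 − 10.1·r*, so r* = (88.8 − 16.8)/10.1 ≈ 7.1287.
Excellent type's separating payoff: 88.8 − 2.0 × r* = 88.8 − 2.0 × (88.8 − 16.8)/10.1 = 88.8 − 144/10.1 ≈ 74.543.
Pooling payoff: 0.33 × 88.8 + 0.67 × 16.8 = 40.56.
Difference: 74.543 − 40.56 = 33.983, i.e. 34.0 to one decimal place.
The excellent type prefers to separate.

34.0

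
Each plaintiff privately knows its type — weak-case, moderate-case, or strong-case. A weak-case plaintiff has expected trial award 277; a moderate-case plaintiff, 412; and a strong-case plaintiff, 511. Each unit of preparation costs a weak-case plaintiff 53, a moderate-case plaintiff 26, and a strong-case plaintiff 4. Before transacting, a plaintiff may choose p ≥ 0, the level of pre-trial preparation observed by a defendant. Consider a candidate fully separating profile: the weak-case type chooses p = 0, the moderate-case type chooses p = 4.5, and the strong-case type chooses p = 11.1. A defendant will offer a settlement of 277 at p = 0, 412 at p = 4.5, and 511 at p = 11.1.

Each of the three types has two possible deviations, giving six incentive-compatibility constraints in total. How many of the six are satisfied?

Weak-case (own payoff 277): to p=4.5 gives 412 − 53×4.5 = 173.5 → no gain ✓; to p=11.1 gives 511 − 53×11.1 = -77.3 → no gain ✓.
Strong-case (own payoff 511 − 4×11.1 = 466.6): to p=0 gives 277 → no gain ✓; to p=4.5 gives 412 − 4×4.5 = 394 → no gain ✓.
Moderate-case (own payoff 412 − 26×4.5 = 295): to p=0 gives 277 → no gain ✓; to p=11.1 gives 511 − 26×11.1 = 222.4 → no gain ✓.
6 of the 6 constraints hold; this profile is a separating equilibrium.

6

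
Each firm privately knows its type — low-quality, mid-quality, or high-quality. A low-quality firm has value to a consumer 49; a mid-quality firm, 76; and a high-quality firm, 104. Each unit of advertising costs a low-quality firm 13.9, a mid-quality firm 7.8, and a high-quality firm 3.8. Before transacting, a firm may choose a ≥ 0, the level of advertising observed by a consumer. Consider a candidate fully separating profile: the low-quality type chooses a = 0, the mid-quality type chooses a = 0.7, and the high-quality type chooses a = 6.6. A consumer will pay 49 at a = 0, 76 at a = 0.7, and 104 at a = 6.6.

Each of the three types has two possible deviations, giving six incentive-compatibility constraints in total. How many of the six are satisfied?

High-quality (own payoff 104 − 3.8×6.6 = 78.92): to a=0 gives 49 → no gain ✓; to a=0.7 gives 76 − 3.8×0.7 = 73.34 → no gain ✓.
Low-quality (own payoff 49): to a=0.7 gives 76 − 13.9×0.7 = 66.27 → profitable ✗; to a=6.6 gives 104 − 13.9×6.6 = 12.26 → no gain ✓.
Mid-quality (own payoff 76 − 7.8×0.7 = 70.54): to a=0 gives 49 → no gain ✓; to a=6.6 gives 104 − 7.8×6.6 = 52.52 → no gain ✓.
5 of the 6 constraints hold; not an equilibrium.

5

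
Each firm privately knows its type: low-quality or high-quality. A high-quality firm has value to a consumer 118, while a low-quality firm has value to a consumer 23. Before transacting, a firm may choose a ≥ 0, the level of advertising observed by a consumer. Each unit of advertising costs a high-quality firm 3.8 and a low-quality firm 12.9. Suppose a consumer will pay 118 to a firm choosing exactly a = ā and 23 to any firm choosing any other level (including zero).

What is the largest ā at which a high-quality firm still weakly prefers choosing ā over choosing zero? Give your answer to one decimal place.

25.0

Choosing ā yields the high-quality type 118 − 3.8·ā; choosing zero yields 23.
The high-quality type is indifferent at 118 − 3.8·ā = 23, i.e. ā = (118 − 23) / 3.8 = 25.0.
For any ā above 25.0 the high-quality type would rather pool at zero, so separation collapses.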